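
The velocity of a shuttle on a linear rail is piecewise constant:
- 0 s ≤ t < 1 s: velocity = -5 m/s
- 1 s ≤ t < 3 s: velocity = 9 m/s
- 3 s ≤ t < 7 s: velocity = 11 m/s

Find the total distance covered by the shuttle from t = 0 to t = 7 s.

67 m

Distance (not displacement) is the total path length: add the absolute areas under v-t.
0–1 s: |-5| × 1 = 5 m
1–3 s: |9| × 2 = 18 m
3–7 s: |11| × 4 = 44 m
Total distance = 67 m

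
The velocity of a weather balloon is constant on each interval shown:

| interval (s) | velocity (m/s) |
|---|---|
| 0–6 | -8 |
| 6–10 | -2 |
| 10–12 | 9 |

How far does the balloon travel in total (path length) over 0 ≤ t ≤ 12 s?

Total distance travelled is ∫|v| dt — sum the magnitudes of each area piece.
0–6 s: |-8| × 6 = 48 m
6–10 s: |-2| × 4 = 8 m
10–12 s: |9| × 2 = 18 m
Total distance = 74 m

74 m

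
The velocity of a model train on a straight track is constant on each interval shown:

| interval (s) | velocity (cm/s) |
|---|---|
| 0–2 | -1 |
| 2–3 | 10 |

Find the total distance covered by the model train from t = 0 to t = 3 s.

12 cm

Total distance travelled is ∫|v| dt — sum the magnitudes of each area piece.
0–2 s: |-1| × 2 = 2 cm
2–3 s: |10| × 1 = 10 cm
Total distance = 12 cm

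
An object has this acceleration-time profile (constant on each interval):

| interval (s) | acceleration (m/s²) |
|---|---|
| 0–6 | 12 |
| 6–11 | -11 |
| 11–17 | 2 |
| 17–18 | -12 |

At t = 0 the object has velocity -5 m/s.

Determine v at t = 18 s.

Δv equals the area under the a-t graph; then v = v₀ + Δv.
0–6 s: 12 × 6 = 72 m/s
6–11 s: -11 × 5 = -55 m/s
11–17 s: 2 × 6 = 12 m/s
17–18 s: -12 × 1 = -12 m/s
Δv = 17 m/s, so v(18) = -5 + (17) = 12 m/s.

12 m/s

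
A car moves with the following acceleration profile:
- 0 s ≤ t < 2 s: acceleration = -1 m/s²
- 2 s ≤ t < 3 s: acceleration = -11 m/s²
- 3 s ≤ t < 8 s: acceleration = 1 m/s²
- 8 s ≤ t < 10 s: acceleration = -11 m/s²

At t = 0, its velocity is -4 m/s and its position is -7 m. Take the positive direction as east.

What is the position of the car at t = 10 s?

On each constant-a segment, Δv = aΔt and Δx = v₀Δt + ½aΔt²; chain segment to segment.
0–2 s: v starts -4 m/s; Δx = -4·2 + ½·-1·2² = -10 m; v ends -6 m/s.
2–3 s: v starts -6 m/s; Δx = -6·1 + ½·-11·1² = -11.5 m; v ends -17 m/s.
3–8 s: v starts -17 m/s; Δx = -17·5 + ½·1·5² = -72.5 m; v ends -12 m/s.
8–10 s: v starts -12 m/s; Δx = -12·2 + ½·-11·2² = -46 m; v ends -34 m/s.
x(10) = -7 + Σ Δx = -147 m.

-147 m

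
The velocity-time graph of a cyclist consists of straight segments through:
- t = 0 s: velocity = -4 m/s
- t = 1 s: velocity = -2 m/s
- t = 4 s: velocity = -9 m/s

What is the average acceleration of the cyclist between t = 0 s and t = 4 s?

-1.25 m/s²

Average acceleration = Δv/Δt = (-9 − -4)/(4 − 0) = -1.25 m/s².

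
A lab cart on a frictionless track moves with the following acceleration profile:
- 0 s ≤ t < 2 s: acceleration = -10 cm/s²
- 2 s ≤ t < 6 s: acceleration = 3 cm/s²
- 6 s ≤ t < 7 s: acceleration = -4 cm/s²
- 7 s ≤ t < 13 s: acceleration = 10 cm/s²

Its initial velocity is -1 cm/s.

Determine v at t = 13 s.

Δv equals the area under the a-t graph; then v = v₀ + Δv.
0–2 s: -10 × 2 = -20 cm/s
2–6 s: 3 × 4 = 12 cm/s
6–7 s: -4 × 1 = -4 cm/s
7–13 s: 10 × 6 = 60 cm/s
Δv = 48 cm/s, so v(13) = -1 + (48) = 47 cm/s.

47 cm/s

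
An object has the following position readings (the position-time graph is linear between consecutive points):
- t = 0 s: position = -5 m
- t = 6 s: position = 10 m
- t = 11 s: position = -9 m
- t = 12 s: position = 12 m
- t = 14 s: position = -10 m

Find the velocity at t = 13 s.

-11 m/s

Velocity is the slope of the x-t graph on 12–14 s: (-10 − 12)/(14 − 12) = -11 m/s.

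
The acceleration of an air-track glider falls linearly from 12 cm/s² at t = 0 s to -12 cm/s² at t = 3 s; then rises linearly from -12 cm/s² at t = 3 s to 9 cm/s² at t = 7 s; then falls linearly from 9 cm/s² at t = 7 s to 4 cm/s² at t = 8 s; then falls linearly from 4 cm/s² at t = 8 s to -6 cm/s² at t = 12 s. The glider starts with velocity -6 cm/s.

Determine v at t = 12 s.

-9.5 cm/s

Δv equals the area under the a-t graph; then v = v₀ + Δv.
0–3 s: ½(12 + -12)(3) = 0 cm/s
3–7 s: ½(-12 + 9)(4) = -6 cm/s
7–8 s: ½(9 + 4)(1) = 6.5 cm/s
8–12 s: ½(4 + -6)(4) = -4 cm/s
Δv = -3.5 cm/s, so v(12) = -6 + (-3.5) = -9.5 cm/s.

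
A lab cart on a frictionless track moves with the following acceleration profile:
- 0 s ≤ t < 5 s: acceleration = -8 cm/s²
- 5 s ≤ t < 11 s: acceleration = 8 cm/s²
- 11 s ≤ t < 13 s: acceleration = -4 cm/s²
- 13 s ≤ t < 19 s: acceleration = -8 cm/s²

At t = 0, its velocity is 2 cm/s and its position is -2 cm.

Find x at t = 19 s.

On each constant-a segment, Δv = aΔt and Δx = v₀Δt + ½aΔt²; chain segment to segment.
0–5 s: v starts 2 cm/s; Δx = 2·5 + ½·-8·5² = -90 cm; v ends -38 cm/s.
5–11 s: v starts -38 cm/s; Δx = -38·6 + ½·8·6² = -84 cm; v ends 10 cm/s.
11–13 s: v starts 10 cm/s; Δx = 10·2 + ½·-4·2² = 12 cm; v ends 2 cm/s.
13–19 s: v starts 2 cm/s; Δx = 2·6 + ½·-8·6² = -132 cm; v ends -46 cm/s.
x(19) = -2 + Σ Δx = -296 cm.

-296 cm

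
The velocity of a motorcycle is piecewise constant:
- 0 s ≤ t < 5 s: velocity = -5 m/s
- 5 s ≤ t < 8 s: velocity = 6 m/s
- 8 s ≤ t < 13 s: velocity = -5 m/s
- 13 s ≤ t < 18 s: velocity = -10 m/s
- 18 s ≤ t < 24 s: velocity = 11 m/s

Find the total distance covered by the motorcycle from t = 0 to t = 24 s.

184 m

Distance (not displacement) is the total path length: add the absolute areas under v-t.
0–5 s: |-5| × 5 = 25 m
5–8 s: |6| × 3 = 18 m
8–13 s: |-5| × 5 = 25 m
13–18 s: |-10| × 5 = 50 m
18–24 s: |11| × 6 = 66 m
Total distance = 184 m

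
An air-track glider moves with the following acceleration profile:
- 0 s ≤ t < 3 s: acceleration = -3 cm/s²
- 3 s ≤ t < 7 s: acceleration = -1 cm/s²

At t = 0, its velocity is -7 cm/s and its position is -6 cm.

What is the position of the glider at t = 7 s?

-112.5 cm

On each constant-a segment, Δv = aΔt and Δx = v₀Δt + ½aΔt²; chain segment to segment.
0–3 s: v starts -7 cm/s; Δx = -7·3 + ½·-3·3² = -34.5 cm; v ends -16 cm/s.
3–7 s: v starts -16 cm/s; Δx = -16·4 + ½·-1·4² = -72 cm; v ends -20 cm/s.
x(7) = -6 + Σ Δx = -112.5 cm.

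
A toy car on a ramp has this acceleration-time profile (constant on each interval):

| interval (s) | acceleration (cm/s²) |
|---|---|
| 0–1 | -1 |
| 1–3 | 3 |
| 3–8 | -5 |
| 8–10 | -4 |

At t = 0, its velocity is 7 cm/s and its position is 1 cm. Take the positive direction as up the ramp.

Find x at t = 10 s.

On each constant-a segment, Δv = aΔt and Δx = v₀Δt + ½aΔt²; chain segment to segment.
0–1 s: v starts 7 cm/s; Δx = 7·1 + ½·-1·1² = 6.5 cm; v ends 6 cm/s.
1–3 s: v starts 6 cm/s; Δx = 6·2 + ½·3·2² = 18 cm; v ends 12 cm/s.
3–8 s: v starts 12 cm/s; Δx = 12·5 + ½·-5·5² = -2.5 cm; v ends -13 cm/s.
8–10 s: v starts -13 cm/s; Δx = -13·2 + ½·-4·2² = -34 cm; v ends -21 cm/s.
x(10) = 1 + Σ Δx = -11 cm.

-11 cm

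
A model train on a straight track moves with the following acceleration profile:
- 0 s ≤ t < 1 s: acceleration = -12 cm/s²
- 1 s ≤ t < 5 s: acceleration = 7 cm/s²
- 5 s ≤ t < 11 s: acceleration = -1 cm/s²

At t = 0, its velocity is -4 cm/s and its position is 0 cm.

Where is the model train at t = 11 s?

On each constant-a segment, Δv = aΔt and Δx = v₀Δt + ½aΔt²; chain segment to segment.
0–1 s: v starts -4 cm/s; Δx = -4·1 + ½·-12·1² = -10 cm; v ends -16 cm/s.
1–5 s: v starts -16 cm/s; Δx = -16·4 + ½·7·4² = -8 cm; v ends 12 cm/s.
5–11 s: v starts 12 cm/s; Δx = 12·6 + ½·-1·6² = 54 cm; v ends 6 cm/s.
x(11) = 0 + Σ Δx = 36 cm.

36 cm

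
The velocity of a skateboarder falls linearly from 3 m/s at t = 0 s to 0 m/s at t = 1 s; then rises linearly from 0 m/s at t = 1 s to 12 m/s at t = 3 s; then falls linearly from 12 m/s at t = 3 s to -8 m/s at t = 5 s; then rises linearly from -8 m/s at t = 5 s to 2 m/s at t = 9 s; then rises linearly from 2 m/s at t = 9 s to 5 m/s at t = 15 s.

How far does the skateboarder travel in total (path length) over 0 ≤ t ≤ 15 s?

Total distance travelled is ∫|v| dt — sum the magnitudes of each area piece.
0–1 s: |½(3 + 0)(1)| = 1.5 m
1–3 s: |½(0 + 12)(2)| = 12 m
3–5 s: v = 0 at t = 4.2 s; triangle areas 7.2 + 3.2 = 10.4 m
5–9 s: v = 0 at t = 8.2 s; triangle areas 12.8 + 0.8 = 13.6 m
9–15 s: |½(2 + 5)(6)| = 21 m
Total distance = 58.5 m

58.5 m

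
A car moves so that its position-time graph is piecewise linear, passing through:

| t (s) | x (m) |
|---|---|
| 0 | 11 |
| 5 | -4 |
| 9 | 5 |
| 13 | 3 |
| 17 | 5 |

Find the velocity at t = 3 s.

-3 m/s

Velocity is the slope of the x-t graph on 0–5 s: (-4 − 11)/(5 − 0) = -3 m/s.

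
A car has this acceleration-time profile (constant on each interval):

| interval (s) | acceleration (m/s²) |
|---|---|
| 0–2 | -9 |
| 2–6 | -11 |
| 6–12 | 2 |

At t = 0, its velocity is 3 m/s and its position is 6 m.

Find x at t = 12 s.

-472 m

On each constant-a segment, Δv = aΔt and Δx = v₀Δt + ½aΔt²; chain segment to segment.
0–2 s: v starts 3 m/s; Δx = 3·2 + ½·-9·2² = -12 m; v ends -15 m/s.
2–6 s: v starts -15 m/s; Δx = -15·4 + ½·-11·4² = -148 m; v ends -59 m/s.
6–12 s: v starts -59 m/s; Δx = -59·6 + ½·2·6² = -318 m; v ends -47 m/s.
x(12) = 6 + Σ Δx = -472 m.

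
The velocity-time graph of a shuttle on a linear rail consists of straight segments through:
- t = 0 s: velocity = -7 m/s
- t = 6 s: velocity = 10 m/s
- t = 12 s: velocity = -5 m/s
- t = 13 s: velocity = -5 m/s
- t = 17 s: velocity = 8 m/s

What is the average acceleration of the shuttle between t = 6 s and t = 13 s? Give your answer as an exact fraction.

-15/7 m/s²

Average acceleration = Δv/Δt = (-5 − 10)/(13 − 6) = -15/7 m/s².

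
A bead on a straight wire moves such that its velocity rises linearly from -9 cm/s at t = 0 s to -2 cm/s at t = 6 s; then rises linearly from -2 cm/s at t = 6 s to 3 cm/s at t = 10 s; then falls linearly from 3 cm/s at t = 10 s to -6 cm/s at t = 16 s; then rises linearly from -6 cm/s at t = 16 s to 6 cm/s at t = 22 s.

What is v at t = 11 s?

1.5 cm/s

On 10–16 s the graph is linear from 3 to -6 cm/s: v(11) = 3 + (-6 − 3)·(11 − 10)/(16 − 10) = 1.5 cm/s.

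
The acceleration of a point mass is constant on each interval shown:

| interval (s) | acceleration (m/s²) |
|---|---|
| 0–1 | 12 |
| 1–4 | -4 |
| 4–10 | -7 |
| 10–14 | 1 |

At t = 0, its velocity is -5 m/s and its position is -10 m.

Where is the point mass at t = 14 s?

-342 m

On each constant-a segment, Δv = aΔt and Δx = v₀Δt + ½aΔt²; chain segment to segment.
0–1 s: v starts -5 m/s; Δx = -5·1 + ½·12·1² = 1 m; v ends 7 m/s.
1–4 s: v starts 7 m/s; Δx = 7·3 + ½·-4·3² = 3 m; v ends -5 m/s.
4–10 s: v starts -5 m/s; Δx = -5·6 + ½·-7·6² = -156 m; v ends -47 m/s.
10–14 s: v starts -47 m/s; Δx = -47·4 + ½·1·4² = -180 m; v ends -43 m/s.
x(14) = -10 + Σ Δx = -342 m.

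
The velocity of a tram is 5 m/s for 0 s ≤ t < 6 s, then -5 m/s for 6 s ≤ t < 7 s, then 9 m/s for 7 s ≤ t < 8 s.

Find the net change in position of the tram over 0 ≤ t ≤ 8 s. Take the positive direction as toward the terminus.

34 m

Net displacement equals the area under the velocity-time graph (areas below the axis count negative).
0–6 s: 5 × 6 = 30 m
6–7 s: -5 × 1 = -5 m
7–8 s: 9 × 1 = 9 m
Net displacement = 34 m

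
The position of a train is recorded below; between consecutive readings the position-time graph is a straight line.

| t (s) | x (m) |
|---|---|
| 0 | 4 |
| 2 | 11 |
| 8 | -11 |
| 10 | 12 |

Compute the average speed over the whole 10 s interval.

5.2 m/s

Average speed = (total path length)/(elapsed time); on a piecewise-linear x-t graph the path length is Σ|Δx|.
0–2 s: |Δx| = |11 − 4| = 7 m
2–8 s: |Δx| = |-11 − 11| = 22 m
8–10 s: |Δx| = |12 − -11| = 23 m
Total path = 52 m; average speed = 52/10 = 5.2 m/s.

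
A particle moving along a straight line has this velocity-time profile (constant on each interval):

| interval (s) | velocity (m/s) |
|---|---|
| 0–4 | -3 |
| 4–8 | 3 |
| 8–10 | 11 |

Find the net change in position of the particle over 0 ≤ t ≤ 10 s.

Net displacement equals the area under the velocity-time graph (areas below the axis count negative).
0–4 s: -3 × 4 = -12 m
4–8 s: 3 × 4 = 12 m
8–10 s: 11 × 2 = 22 m
Net displacement = 22 m

22 m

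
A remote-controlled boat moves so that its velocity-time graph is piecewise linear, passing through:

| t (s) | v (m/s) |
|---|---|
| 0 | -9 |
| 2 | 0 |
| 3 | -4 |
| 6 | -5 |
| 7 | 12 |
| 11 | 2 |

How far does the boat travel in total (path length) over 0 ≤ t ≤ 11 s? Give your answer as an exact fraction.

Distance (not displacement) is the total path length: add the absolute areas under v-t.
0–2 s: |½(-9 + 0)(2)| = 9 m
2–3 s: |½(0 + -4)(1)| = 2 m
3–6 s: |½(-4 + -5)(3)| = 13.5 m
6–7 s: v = 0 at t = 107/17 s; triangle areas 25/34 + 72/17 = 169/34 m
7–11 s: |½(12 + 2)(4)| = 28 m
Total distance = 977/17 m

977/17 m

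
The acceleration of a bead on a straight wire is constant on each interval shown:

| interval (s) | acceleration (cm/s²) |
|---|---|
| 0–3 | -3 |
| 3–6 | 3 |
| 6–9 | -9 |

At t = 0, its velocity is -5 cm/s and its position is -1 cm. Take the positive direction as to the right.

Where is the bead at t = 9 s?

-113.5 cm

On each constant-a segment, Δv = aΔt and Δx = v₀Δt + ½aΔt²; chain segment to segment.
0–3 s: v starts -5 cm/s; Δx = -5·3 + ½·-3·3² = -28.5 cm; v ends -14 cm/s.
3–6 s: v starts -14 cm/s; Δx = -14·3 + ½·3·3² = -28.5 cm; v ends -5 cm/s.
6–9 s: v starts -5 cm/s; Δx = -5·3 + ½·-9·3² = -55.5 cm; v ends -32 cm/s.
x(9) = -1 + Σ Δx = -113.5 cm.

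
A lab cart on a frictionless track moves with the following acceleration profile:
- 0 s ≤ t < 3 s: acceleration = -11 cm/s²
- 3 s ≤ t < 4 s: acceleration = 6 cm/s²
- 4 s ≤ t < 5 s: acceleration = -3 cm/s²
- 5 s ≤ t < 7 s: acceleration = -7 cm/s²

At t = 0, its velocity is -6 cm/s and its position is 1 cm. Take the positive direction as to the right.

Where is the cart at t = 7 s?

-223 cm

On each constant-a segment, Δv = aΔt and Δx = v₀Δt + ½aΔt²; chain segment to segment.
0–3 s: v starts -6 cm/s; Δx = -6·3 + ½·-11·3² = -67.5 cm; v ends -39 cm/s.
3–4 s: v starts -39 cm/s; Δx = -39·1 + ½·6·1² = -36 cm; v ends -33 cm/s.
4–5 s: v starts -33 cm/s; Δx = -33·1 + ½·-3·1² = -34.5 cm; v ends -36 cm/s.
5–7 s: v starts -36 cm/s; Δx = -36·2 + ½·-7·2² = -86 cm; v ends -50 cm/s.
x(7) = 1 + Σ Δx = -223 cm.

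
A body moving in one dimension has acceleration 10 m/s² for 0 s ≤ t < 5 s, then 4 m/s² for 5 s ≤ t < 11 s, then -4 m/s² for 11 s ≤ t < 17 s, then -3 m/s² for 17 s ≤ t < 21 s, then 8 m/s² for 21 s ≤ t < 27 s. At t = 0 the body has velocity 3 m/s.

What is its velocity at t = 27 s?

Δv equals the area under the a-t graph; then v = v₀ + Δv.
0–5 s: 10 × 5 = 50 m/s
5–11 s: 4 × 6 = 24 m/s
11–17 s: -4 × 6 = -24 m/s
17–21 s: -3 × 4 = -12 m/s
21–27 s: 8 × 6 = 48 m/s
Δv = 86 m/s, so v(27) = 3 + (86) = 89 m/s.

89 m/s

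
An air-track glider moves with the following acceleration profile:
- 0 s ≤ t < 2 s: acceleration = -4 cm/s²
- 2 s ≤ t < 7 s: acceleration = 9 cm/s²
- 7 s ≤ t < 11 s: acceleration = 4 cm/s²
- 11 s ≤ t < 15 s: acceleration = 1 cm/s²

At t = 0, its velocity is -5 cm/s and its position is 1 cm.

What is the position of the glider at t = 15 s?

On each constant-a segment, Δv = aΔt and Δx = v₀Δt + ½aΔt²; chain segment to segment.
0–2 s: v starts -5 cm/s; Δx = -5·2 + ½·-4·2² = -18 cm; v ends -13 cm/s.
2–7 s: v starts -13 cm/s; Δx = -13·5 + ½·9·5² = 47.5 cm; v ends 32 cm/s.
7–11 s: v starts 32 cm/s; Δx = 32·4 + ½·4·4² = 160 cm; v ends 48 cm/s.
11–15 s: v starts 48 cm/s; Δx = 48·4 + ½·1·4² = 200 cm; v ends 52 cm/s.
x(15) = 1 + Σ Δx = 390.5 cm.

390.5 cm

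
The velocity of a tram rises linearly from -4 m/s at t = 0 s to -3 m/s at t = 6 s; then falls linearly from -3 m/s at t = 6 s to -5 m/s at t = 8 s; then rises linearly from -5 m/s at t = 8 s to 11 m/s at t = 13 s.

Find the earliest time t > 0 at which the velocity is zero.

t = 9.5625 s

v changes sign on 8–13 s (from -5 to 11); the graph is linear there, so v = 0 at t = 8 + (5)·(13 − 8)/(11 − -5) = 9.5625 s.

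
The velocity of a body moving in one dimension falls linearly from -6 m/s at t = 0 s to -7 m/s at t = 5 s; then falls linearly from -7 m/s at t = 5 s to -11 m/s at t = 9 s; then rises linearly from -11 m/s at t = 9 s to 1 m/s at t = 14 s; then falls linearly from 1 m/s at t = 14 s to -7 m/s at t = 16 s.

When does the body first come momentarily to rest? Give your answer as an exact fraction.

v changes sign on 9–14 s (from -11 to 1); the graph is linear there, so v = 0 at t = 9 + (11)·(14 − 9)/(1 − -11) = 163/12 s.

t = 163/12 s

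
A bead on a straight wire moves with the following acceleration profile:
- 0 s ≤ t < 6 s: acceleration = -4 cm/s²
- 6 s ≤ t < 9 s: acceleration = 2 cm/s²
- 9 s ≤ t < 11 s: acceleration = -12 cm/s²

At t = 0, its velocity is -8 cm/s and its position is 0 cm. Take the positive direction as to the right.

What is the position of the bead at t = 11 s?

-283 cm

On each constant-a segment, Δv = aΔt and Δx = v₀Δt + ½aΔt²; chain segment to segment.
0–6 s: v starts -8 cm/s; Δx = -8·6 + ½·-4·6² = -120 cm; v ends -32 cm/s.
6–9 s: v starts -32 cm/s; Δx = -32·3 + ½·2·3² = -87 cm; v ends -26 cm/s.
9–11 s: v starts -26 cm/s; Δx = -26·2 + ½·-12·2² = -76 cm; v ends -50 cm/s.
x(11) = 0 + Σ Δx = -283 cm.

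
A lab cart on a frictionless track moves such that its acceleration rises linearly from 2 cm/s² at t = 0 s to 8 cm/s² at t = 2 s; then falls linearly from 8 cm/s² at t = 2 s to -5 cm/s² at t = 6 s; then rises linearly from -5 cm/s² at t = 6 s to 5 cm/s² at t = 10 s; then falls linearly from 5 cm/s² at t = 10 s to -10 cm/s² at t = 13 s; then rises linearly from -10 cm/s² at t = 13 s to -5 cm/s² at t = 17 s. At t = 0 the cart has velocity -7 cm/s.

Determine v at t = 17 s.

-28.5 cm/s

Δv equals the area under the a-t graph; then v = v₀ + Δv.
0–2 s: ½(2 + 8)(2) = 10 cm/s
2–6 s: ½(8 + -5)(4) = 6 cm/s
6–10 s: ½(-5 + 5)(4) = 0 cm/s
10–13 s: ½(5 + -10)(3) = -7.5 cm/s
13–17 s: ½(-10 + -5)(4) = -30 cm/s
Δv = -21.5 cm/s, so v(17) = -7 + (-21.5) = -28.5 cm/s.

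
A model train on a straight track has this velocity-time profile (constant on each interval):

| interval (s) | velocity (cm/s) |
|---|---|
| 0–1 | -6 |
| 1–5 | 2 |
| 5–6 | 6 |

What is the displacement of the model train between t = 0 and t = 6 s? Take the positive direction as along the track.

Net displacement equals the area under the velocity-time graph (areas below the axis count negative).
0–1 s: -6 × 1 = -6 cm
1–5 s: 2 × 4 = 8 cm
5–6 s: 6 × 1 = 6 cm
Net displacement = 8 cm

8 cm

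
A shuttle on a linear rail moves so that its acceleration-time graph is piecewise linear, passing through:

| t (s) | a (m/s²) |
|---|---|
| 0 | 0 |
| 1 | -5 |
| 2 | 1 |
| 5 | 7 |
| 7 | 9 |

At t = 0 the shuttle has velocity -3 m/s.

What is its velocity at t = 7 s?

20.5 m/s

Δv equals the area under the a-t graph; then v = v₀ + Δv.
0–1 s: ½(0 + -5)(1) = -2.5 m/s
1–2 s: ½(-5 + 1)(1) = -2 m/s
2–5 s: ½(1 + 7)(3) = 12 m/s
5–7 s: ½(7 + 9)(2) = 16 m/s
Δv = 23.5 m/s, so v(7) = -3 + (23.5) = 20.5 m/s.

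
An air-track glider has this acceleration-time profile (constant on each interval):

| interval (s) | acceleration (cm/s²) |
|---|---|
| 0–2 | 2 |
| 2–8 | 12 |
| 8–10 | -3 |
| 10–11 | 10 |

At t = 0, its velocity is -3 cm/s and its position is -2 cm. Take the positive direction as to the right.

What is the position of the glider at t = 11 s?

430 cm

On each constant-a segment, Δv = aΔt and Δx = v₀Δt + ½aΔt²; chain segment to segment.
0–2 s: v starts -3 cm/s; Δx = -3·2 + ½·2·2² = -2 cm; v ends 1 cm/s.
2–8 s: v starts 1 cm/s; Δx = 1·6 + ½·12·6² = 222 cm; v ends 73 cm/s.
8–10 s: v starts 73 cm/s; Δx = 73·2 + ½·-3·2² = 140 cm; v ends 67 cm/s.
10–11 s: v starts 67 cm/s; Δx = 67·1 + ½·10·1² = 72 cm; v ends 77 cm/s.
x(11) = -2 + Σ Δx = 430 cm.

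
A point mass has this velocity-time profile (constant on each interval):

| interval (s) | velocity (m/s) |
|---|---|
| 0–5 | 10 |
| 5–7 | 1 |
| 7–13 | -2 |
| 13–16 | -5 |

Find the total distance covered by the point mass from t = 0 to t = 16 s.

Distance (not displacement) is the total path length: add the absolute areas under v-t.
0–5 s: |10| × 5 = 50 m
5–7 s: |1| × 2 = 2 m
7–13 s: |-2| × 6 = 12 m
13–16 s: |-5| × 3 = 15 m
Total distance = 79 m

79 m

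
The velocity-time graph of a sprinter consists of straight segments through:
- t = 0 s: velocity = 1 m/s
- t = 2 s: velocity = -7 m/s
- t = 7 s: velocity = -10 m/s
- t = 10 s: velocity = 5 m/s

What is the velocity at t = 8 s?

On 7–10 s the graph is linear from -10 to 5 m/s: v(8) = -10 + (5 − -10)·(8 − 7)/(10 − 7) = -5 m/s.

-5 m/s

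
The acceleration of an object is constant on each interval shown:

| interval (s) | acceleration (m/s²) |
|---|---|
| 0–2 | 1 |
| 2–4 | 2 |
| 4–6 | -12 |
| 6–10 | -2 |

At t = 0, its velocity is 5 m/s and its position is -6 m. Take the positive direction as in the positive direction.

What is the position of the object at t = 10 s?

-46 m

On each constant-a segment, Δv = aΔt and Δx = v₀Δt + ½aΔt²; chain segment to segment.
0–2 s: v starts 5 m/s; Δx = 5·2 + ½·1·2² = 12 m; v ends 7 m/s.
2–4 s: v starts 7 m/s; Δx = 7·2 + ½·2·2² = 18 m; v ends 11 m/s.
4–6 s: v starts 11 m/s; Δx = 11·2 + ½·-12·2² = -2 m; v ends -13 m/s.
6–10 s: v starts -13 m/s; Δx = -13·4 + ½·-2·4² = -68 m; v ends -21 m/s.
x(10) = -6 + Σ Δx = -46 m.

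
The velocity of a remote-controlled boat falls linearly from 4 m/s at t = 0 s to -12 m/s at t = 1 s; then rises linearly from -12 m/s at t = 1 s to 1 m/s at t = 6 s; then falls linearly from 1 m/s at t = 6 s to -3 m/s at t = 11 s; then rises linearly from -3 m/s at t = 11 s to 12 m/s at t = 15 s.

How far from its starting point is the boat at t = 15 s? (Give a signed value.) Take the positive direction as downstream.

-18.5 m

Net displacement equals the area under the velocity-time graph (areas below the axis count negative).
0–1 s: ½(4 + -12)(1) = -4 m
1–6 s: ½(-12 + 1)(5) = -27.5 m
6–11 s: ½(1 + -3)(5) = -5 m
11–15 s: ½(-3 + 12)(4) = 18 m
Net displacement = -18.5 m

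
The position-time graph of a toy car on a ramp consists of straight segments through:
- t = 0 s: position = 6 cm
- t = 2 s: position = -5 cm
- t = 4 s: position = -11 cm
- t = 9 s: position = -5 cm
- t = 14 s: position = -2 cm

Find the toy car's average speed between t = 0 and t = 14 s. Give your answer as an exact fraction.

13/7 cm/s

Average speed = (total path length)/(elapsed time); on a piecewise-linear x-t graph the path length is Σ|Δx|.
0–2 s: |Δx| = |-5 − 6| = 11 cm
2–4 s: |Δx| = |-11 − -5| = 6 cm
4–9 s: |Δx| = |-5 − -11| = 6 cm
9–14 s: |Δx| = |-2 − -5| = 3 cm
Total path = 26 cm; average speed = 26/14 = 13/7 cm/s.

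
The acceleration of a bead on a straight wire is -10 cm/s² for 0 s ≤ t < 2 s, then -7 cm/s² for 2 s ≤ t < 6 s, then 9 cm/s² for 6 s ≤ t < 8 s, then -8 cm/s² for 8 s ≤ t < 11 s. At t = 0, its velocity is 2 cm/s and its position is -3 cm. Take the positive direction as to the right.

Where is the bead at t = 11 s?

-341 cm

On each constant-a segment, Δv = aΔt and Δx = v₀Δt + ½aΔt²; chain segment to segment.
0–2 s: v starts 2 cm/s; Δx = 2·2 + ½·-10·2² = -16 cm; v ends -18 cm/s.
2–6 s: v starts -18 cm/s; Δx = -18·4 + ½·-7·4² = -128 cm; v ends -46 cm/s.
6–8 s: v starts -46 cm/s; Δx = -46·2 + ½·9·2² = -74 cm; v ends -28 cm/s.
8–11 s: v starts -28 cm/s; Δx = -28·3 + ½·-8·3² = -120 cm; v ends -52 cm/s.
x(11) = -3 + Σ Δx = -341 cm.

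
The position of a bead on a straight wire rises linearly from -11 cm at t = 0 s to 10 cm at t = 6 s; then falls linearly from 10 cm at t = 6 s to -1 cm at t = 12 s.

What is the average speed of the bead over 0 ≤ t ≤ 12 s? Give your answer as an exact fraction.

Average speed = (total path length)/(elapsed time); on a piecewise-linear x-t graph the path length is Σ|Δx|.
0–6 s: |Δx| = |10 − -11| = 21 cm
6–12 s: |Δx| = |-1 − 10| = 11 cm
Total path = 32 cm; average speed = 32/12 = 8/3 cm/s.

8/3 cm/s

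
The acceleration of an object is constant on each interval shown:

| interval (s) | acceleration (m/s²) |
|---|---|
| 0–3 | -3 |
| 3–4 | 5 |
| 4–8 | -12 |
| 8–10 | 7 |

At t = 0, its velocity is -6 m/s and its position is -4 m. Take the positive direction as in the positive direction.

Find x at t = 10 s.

On each constant-a segment, Δv = aΔt and Δx = v₀Δt + ½aΔt²; chain segment to segment.
0–3 s: v starts -6 m/s; Δx = -6·3 + ½·-3·3² = -31.5 m; v ends -15 m/s.
3–4 s: v starts -15 m/s; Δx = -15·1 + ½·5·1² = -12.5 m; v ends -10 m/s.
4–8 s: v starts -10 m/s; Δx = -10·4 + ½·-12·4² = -136 m; v ends -58 m/s.
8–10 s: v starts -58 m/s; Δx = -58·2 + ½·7·2² = -102 m; v ends -44 m/s.
x(10) = -4 + Σ Δx = -286 m.

-286 m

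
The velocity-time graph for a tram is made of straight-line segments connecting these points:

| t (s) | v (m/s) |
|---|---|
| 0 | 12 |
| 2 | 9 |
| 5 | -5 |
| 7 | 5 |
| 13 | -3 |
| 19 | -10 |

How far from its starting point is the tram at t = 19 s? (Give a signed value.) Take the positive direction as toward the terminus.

-6 m

Net displacement equals the area under the velocity-time graph (areas below the axis count negative).
0–2 s: ½(12 + 9)(2) = 21 m
2–5 s: ½(9 + -5)(3) = 6 m
5–7 s: ½(-5 + 5)(2) = 0 m
7–13 s: ½(5 + -3)(6) = 6 m
13–19 s: ½(-3 + -10)(6) = -39 m
Net displacement = -6 m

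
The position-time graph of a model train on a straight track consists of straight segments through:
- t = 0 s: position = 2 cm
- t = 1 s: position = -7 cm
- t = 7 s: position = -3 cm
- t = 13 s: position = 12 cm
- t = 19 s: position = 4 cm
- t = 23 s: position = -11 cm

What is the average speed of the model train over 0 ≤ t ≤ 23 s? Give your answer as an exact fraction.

Average speed = (total path length)/(elapsed time); on a piecewise-linear x-t graph the path length is Σ|Δx|.
0–1 s: |Δx| = |-7 − 2| = 9 cm
1–7 s: |Δx| = |-3 − -7| = 4 cm
7–13 s: |Δx| = |12 − -3| = 15 cm
13–19 s: |Δx| = |4 − 12| = 8 cm
19–23 s: |Δx| = |-11 − 4| = 15 cm
Total path = 51 cm; average speed = 51/23 = 51/23 cm/s.

51/23 cm/s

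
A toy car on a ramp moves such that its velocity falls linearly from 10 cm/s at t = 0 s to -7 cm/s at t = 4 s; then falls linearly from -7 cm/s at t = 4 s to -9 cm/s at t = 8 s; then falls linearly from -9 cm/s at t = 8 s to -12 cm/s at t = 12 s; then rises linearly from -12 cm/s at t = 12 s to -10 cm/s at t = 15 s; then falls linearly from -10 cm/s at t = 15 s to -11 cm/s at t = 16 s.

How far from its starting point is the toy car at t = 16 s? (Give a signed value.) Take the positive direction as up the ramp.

Net displacement equals the area under the velocity-time graph (areas below the axis count negative).
0–4 s: ½(10 + -7)(4) = 6 cm
4–8 s: ½(-7 + -9)(4) = -32 cm
8–12 s: ½(-9 + -12)(4) = -42 cm
12–15 s: ½(-12 + -10)(3) = -33 cm
15–16 s: ½(-10 + -11)(1) = -10.5 cm
Net displacement = -111.5 cm

-111.5 cm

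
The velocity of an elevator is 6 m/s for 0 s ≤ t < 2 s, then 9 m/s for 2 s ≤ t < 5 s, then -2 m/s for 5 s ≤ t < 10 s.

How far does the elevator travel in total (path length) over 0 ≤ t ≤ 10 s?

Distance (not displacement) is the total path length: add the absolute areas under v-t.
0–2 s: |6| × 2 = 12 m
2–5 s: |9| × 3 = 27 m
5–10 s: |-2| × 5 = 10 m
Total distance = 49 m

49 m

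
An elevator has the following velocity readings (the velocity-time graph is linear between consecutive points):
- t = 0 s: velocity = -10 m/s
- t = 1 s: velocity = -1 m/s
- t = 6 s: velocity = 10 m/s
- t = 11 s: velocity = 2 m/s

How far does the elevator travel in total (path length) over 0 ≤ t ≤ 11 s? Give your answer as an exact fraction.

Distance (not displacement) is the total path length: add the absolute areas under v-t.
0–1 s: |½(-10 + -1)(1)| = 5.5 m
1–6 s: v = 0 at t = 16/11 s; triangle areas 5/22 + 250/11 = 505/22 m
6–11 s: |½(10 + 2)(5)| = 30 m
Total distance = 643/11 m

643/11 m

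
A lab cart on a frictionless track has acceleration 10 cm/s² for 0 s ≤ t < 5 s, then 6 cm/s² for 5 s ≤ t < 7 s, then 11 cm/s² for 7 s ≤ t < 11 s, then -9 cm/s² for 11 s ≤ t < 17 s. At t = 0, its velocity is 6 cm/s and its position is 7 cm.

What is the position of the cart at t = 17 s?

1156 cm

On each constant-a segment, Δv = aΔt and Δx = v₀Δt + ½aΔt²; chain segment to segment.
0–5 s: v starts 6 cm/s; Δx = 6·5 + ½·10·5² = 155 cm; v ends 56 cm/s.
5–7 s: v starts 56 cm/s; Δx = 56·2 + ½·6·2² = 124 cm; v ends 68 cm/s.
7–11 s: v starts 68 cm/s; Δx = 68·4 + ½·11·4² = 360 cm; v ends 112 cm/s.
11–17 s: v starts 112 cm/s; Δx = 112·6 + ½·-9·6² = 510 cm; v ends 58 cm/s.
x(17) = 7 + Σ Δx = 1156 cm.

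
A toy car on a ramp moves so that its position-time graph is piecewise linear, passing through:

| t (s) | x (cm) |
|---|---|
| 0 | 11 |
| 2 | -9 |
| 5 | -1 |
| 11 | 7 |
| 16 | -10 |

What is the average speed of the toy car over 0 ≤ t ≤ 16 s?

Average speed = (total path length)/(elapsed time); on a piecewise-linear x-t graph the path length is Σ|Δx|.
0–2 s: |Δx| = |-9 − 11| = 20 cm
2–5 s: |Δx| = |-1 − -9| = 8 cm
5–11 s: |Δx| = |7 − -1| = 8 cm
11–16 s: |Δx| = |-10 − 7| = 17 cm
Total path = 53 cm; average speed = 53/16 = 3.3125 cm/s.

3.3125 cm/s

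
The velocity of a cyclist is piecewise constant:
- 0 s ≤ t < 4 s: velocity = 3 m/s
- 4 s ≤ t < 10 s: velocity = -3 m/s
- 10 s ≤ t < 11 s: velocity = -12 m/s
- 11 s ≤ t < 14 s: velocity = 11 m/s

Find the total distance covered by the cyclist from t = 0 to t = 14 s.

Distance (not displacement) is the total path length: add the absolute areas under v-t.
0–4 s: |3| × 4 = 12 m
4–10 s: |-3| × 6 = 18 m
10–11 s: |-12| × 1 = 12 m
11–14 s: |11| × 3 = 33 m
Total distance = 75 m

75 m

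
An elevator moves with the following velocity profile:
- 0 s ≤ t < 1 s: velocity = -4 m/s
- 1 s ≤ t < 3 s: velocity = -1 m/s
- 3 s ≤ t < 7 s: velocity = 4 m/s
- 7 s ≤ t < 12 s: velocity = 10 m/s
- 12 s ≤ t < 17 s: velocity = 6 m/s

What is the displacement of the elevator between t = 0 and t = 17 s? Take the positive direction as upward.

90 m

Displacement is the signed area under the v-t curve.
0–1 s: -4 × 1 = -4 m
1–3 s: -1 × 2 = -2 m
3–7 s: 4 × 4 = 16 m
7–12 s: 10 × 5 = 50 m
12–17 s: 6 × 5 = 30 m
Net displacement = 90 m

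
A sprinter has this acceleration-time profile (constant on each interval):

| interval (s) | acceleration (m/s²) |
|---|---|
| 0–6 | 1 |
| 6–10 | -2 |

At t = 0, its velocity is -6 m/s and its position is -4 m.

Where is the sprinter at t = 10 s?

On each constant-a segment, Δv = aΔt and Δx = v₀Δt + ½aΔt²; chain segment to segment.
0–6 s: v starts -6 m/s; Δx = -6·6 + ½·1·6² = -18 m; v ends 0 m/s.
6–10 s: v starts 0 m/s; Δx = 0·4 + ½·-2·4² = -16 m; v ends -8 m/s.
x(10) = -4 + Σ Δx = -38 m.

-38 m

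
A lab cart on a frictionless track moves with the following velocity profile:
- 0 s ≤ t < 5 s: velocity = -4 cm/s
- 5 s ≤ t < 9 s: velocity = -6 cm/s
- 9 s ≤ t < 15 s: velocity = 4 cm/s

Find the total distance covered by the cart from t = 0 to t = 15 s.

Distance (not displacement) is the total path length: add the absolute areas under v-t.
0–5 s: |-4| × 5 = 20 cm
5–9 s: |-6| × 4 = 24 cm
9–15 s: |4| × 6 = 24 cm
Total distance = 68 cm

68 cm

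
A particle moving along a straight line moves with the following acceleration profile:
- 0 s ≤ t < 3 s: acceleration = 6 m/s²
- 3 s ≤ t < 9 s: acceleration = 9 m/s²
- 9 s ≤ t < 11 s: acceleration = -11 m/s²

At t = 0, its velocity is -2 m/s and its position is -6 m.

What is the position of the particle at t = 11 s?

On each constant-a segment, Δv = aΔt and Δx = v₀Δt + ½aΔt²; chain segment to segment.
0–3 s: v starts -2 m/s; Δx = -2·3 + ½·6·3² = 21 m; v ends 16 m/s.
3–9 s: v starts 16 m/s; Δx = 16·6 + ½·9·6² = 258 m; v ends 70 m/s.
9–11 s: v starts 70 m/s; Δx = 70·2 + ½·-11·2² = 118 m; v ends 48 m/s.
x(11) = -6 + Σ Δx = 391 m.

391 m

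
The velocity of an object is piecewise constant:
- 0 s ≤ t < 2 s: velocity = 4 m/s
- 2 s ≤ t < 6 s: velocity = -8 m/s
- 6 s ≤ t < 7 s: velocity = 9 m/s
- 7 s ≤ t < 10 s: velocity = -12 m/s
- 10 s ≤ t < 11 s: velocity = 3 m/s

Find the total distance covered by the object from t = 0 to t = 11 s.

88 m

Total distance travelled is ∫|v| dt — sum the magnitudes of each area piece.
0–2 s: |4| × 2 = 8 m
2–6 s: |-8| × 4 = 32 m
6–7 s: |9| × 1 = 9 m
7–10 s: |-12| × 3 = 36 m
10–11 s: |3| × 1 = 3 m
Total distance = 88 m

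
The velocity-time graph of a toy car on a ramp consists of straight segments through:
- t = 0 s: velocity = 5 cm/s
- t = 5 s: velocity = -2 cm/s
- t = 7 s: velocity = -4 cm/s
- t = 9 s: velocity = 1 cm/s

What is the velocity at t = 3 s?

0.8 cm/s

On 0–5 s the graph is linear from 5 to -2 cm/s: v(3) = 5 + (-2 − 5)·(3 − 0)/(5 − 0) = 0.8 cm/s.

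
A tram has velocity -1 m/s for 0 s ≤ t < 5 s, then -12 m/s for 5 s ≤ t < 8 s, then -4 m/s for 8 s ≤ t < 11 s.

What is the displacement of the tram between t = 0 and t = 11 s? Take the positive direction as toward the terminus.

Net displacement equals the area under the velocity-time graph (areas below the axis count negative).
0–5 s: -1 × 5 = -5 m
5–8 s: -12 × 3 = -36 m
8–11 s: -4 × 3 = -12 m
Net displacement = -53 m

-53 m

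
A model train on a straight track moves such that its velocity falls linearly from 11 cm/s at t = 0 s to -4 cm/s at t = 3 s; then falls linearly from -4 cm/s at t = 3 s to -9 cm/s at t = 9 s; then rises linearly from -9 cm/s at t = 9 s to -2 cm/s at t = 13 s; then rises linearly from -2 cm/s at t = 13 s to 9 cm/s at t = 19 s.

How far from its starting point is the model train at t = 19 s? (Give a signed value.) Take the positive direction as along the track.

-29.5 cm

Displacement is the signed area under the v-t curve.
0–3 s: ½(11 + -4)(3) = 10.5 cm
3–9 s: ½(-4 + -9)(6) = -39 cm
9–13 s: ½(-9 + -2)(4) = -22 cm
13–19 s: ½(-2 + 9)(6) = 21 cm
Net displacement = -29.5 cm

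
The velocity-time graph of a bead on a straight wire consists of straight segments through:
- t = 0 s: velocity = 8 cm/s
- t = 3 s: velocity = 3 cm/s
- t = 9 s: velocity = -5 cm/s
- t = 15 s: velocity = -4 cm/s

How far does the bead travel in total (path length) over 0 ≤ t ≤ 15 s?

Distance (not displacement) is the total path length: add the absolute areas under v-t.
0–3 s: |½(8 + 3)(3)| = 16.5 cm
3–9 s: v = 0 at t = 5.25 s; triangle areas 3.375 + 9.375 = 12.75 cm
9–15 s: |½(-5 + -4)(6)| = 27 cm
Total distance = 56.25 cm

56.25 cm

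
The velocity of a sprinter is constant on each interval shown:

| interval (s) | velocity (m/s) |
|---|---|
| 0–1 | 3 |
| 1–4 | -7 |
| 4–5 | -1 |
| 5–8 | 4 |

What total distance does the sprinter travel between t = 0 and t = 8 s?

Distance (not displacement) is the total path length: add the absolute areas under v-t.
0–1 s: |3| × 1 = 3 m
1–4 s: |-7| × 3 = 21 m
4–5 s: |-1| × 1 = 1 m
5–8 s: |4| × 3 = 12 m
Total distance = 37 m

37 m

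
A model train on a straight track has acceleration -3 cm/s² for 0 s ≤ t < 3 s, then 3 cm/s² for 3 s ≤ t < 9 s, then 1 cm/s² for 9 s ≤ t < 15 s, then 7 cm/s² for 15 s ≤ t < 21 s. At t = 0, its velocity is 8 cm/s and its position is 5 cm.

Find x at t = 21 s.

447.5 cm

On each constant-a segment, Δv = aΔt and Δx = v₀Δt + ½aΔt²; chain segment to segment.
0–3 s: v starts 8 cm/s; Δx = 8·3 + ½·-3·3² = 10.5 cm; v ends -1 cm/s.
3–9 s: v starts -1 cm/s; Δx = -1·6 + ½·3·6² = 48 cm; v ends 17 cm/s.
9–15 s: v starts 17 cm/s; Δx = 17·6 + ½·1·6² = 120 cm; v ends 23 cm/s.
15–21 s: v starts 23 cm/s; Δx = 23·6 + ½·7·6² = 264 cm; v ends 65 cm/s.
x(21) = 5 + Σ Δx = 447.5 cm.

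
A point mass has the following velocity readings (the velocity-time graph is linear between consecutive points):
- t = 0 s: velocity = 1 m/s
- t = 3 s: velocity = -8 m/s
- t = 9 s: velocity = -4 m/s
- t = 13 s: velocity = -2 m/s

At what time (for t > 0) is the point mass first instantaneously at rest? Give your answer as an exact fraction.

v changes sign on 0–3 s (from 1 to -8); the graph is linear there, so v = 0 at t = 0 + (-1)·(3 − 0)/(-8 − 1) = 1/3 s.

t = 1/3 s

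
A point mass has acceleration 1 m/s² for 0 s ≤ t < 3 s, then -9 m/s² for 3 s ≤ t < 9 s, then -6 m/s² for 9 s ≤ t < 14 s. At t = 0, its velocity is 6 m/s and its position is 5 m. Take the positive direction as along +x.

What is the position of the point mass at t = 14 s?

On each constant-a segment, Δv = aΔt and Δx = v₀Δt + ½aΔt²; chain segment to segment.
0–3 s: v starts 6 m/s; Δx = 6·3 + ½·1·3² = 22.5 m; v ends 9 m/s.
3–9 s: v starts 9 m/s; Δx = 9·6 + ½·-9·6² = -108 m; v ends -45 m/s.
9–14 s: v starts -45 m/s; Δx = -45·5 + ½·-6·5² = -300 m; v ends -75 m/s.
x(14) = 5 + Σ Δx = -380.5 m.

-380.5 m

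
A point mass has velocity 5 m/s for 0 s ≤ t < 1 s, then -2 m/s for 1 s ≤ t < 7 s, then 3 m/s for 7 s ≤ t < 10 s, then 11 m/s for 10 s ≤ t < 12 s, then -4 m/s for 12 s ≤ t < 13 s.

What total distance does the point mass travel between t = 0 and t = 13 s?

Total distance travelled is ∫|v| dt — sum the magnitudes of each area piece.
0–1 s: |5| × 1 = 5 m
1–7 s: |-2| × 6 = 12 m
7–10 s: |3| × 3 = 9 m
10–12 s: |11| × 2 = 22 m
12–13 s: |-4| × 1 = 4 m
Total distance = 52 m

52 m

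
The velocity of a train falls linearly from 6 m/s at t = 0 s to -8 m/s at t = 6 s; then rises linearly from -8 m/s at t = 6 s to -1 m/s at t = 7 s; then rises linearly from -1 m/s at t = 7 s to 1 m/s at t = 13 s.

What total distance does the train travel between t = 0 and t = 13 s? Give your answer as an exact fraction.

Total distance travelled is ∫|v| dt — sum the magnitudes of each area piece.
0–6 s: v = 0 at t = 18/7 s; triangle areas 54/7 + 96/7 = 150/7 m
6–7 s: |½(-8 + -1)(1)| = 4.5 m
7–13 s: v = 0 at t = 10 s; triangle areas 1.5 + 1.5 = 3 m
Total distance = 405/14 m

405/14 m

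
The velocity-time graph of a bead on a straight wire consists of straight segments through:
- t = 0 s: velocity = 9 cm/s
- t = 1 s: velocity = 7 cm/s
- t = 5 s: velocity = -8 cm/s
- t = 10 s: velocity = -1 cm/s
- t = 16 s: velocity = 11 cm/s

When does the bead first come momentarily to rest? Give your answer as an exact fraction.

t = 43/15 s

v changes sign on 1–5 s (from 7 to -8); the graph is linear there, so v = 0 at t = 1 + (-7)·(5 − 1)/(-8 − 7) = 43/15 s.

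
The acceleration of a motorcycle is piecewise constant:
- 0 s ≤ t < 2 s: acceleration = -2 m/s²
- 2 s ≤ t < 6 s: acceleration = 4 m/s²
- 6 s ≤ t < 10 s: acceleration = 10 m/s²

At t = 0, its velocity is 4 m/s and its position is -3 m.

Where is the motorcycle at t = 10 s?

177 m

On each constant-a segment, Δv = aΔt and Δx = v₀Δt + ½aΔt²; chain segment to segment.
0–2 s: v starts 4 m/s; Δx = 4·2 + ½·-2·2² = 4 m; v ends 0 m/s.
2–6 s: v starts 0 m/s; Δx = 0·4 + ½·4·4² = 32 m; v ends 16 m/s.
6–10 s: v starts 16 m/s; Δx = 16·4 + ½·10·4² = 144 m; v ends 56 m/s.
x(10) = -3 + Σ Δx = 177 m.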